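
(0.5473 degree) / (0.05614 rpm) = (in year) 5.152e-08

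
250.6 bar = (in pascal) 2.506e+07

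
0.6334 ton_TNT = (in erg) 2.65e+16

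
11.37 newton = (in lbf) 2.556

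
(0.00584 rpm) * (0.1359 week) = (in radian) 50.27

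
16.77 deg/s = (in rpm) 2.795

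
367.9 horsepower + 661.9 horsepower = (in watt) 7.679e+05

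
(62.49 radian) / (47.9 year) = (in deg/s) 2.37e-06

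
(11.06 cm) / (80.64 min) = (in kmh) 8.229e-05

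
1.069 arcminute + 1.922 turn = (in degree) 691.9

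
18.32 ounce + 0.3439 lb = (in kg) 0.6754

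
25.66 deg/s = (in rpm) 4.277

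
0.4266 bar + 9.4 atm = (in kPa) 995.1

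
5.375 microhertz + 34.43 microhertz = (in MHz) 3.981e-11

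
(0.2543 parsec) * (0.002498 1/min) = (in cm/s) 3.267e+13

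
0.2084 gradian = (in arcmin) 11.25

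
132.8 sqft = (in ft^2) 132.8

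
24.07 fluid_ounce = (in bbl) 0.004477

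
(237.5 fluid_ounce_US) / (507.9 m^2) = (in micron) 13.83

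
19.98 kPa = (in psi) 2.898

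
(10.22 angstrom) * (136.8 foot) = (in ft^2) 4.587e-07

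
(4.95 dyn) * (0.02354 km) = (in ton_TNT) 2.785e-13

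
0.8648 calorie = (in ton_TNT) 8.648e-10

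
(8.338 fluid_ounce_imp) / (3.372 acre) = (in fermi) 1.736e+07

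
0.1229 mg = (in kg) 1.229e-07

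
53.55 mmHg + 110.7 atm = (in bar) 112.2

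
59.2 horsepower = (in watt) 4.415e+04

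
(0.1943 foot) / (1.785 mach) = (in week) 1.611e-10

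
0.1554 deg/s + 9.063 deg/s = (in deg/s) 9.218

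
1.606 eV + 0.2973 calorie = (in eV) 7.764e+18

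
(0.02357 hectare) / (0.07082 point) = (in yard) 1.032e+07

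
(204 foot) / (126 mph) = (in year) 3.5e-08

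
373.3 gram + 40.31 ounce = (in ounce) 53.48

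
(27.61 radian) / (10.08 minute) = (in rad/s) 0.04565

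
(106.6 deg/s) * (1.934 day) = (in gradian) 1.979e+07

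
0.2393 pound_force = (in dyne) 1.064e+05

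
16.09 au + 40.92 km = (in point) 6.823e+15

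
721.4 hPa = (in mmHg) 541.1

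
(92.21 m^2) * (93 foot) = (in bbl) 1.644e+04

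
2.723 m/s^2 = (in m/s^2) 2.723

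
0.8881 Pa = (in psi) 0.0001288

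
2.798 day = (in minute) 4029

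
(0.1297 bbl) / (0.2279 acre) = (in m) 2.236e-05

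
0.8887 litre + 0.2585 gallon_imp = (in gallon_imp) 0.454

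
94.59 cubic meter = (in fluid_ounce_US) 3.198e+06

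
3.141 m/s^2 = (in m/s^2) 3.141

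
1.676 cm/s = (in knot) 0.03258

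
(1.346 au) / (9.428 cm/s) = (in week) 3.531e+06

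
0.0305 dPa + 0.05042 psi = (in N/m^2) 347.6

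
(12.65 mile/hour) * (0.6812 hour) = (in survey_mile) 8.617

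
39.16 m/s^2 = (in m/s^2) 39.16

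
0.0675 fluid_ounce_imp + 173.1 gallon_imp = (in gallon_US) 207.9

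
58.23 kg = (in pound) 128.4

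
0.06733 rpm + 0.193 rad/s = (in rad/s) 0.2001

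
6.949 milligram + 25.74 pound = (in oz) 411.8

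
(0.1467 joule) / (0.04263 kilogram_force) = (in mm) 350.9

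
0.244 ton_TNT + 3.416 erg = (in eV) 6.372e+27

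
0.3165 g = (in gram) 0.3165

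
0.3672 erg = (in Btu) 3.48e-11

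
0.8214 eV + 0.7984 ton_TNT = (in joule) 3.341e+09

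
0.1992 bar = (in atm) 0.1966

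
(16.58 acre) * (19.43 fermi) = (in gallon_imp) 2.868e-07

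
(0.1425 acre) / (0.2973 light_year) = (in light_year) 2.167e-29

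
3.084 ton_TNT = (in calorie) 3.084e+09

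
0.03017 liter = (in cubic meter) 3.017e-05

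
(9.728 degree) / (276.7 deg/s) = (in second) 0.03516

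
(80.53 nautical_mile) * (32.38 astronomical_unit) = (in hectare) 7.224e+13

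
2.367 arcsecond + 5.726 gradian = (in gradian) 5.727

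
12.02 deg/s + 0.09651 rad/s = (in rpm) 2.925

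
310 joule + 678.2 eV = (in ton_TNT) 7.409e-08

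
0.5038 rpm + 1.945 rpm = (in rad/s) 0.2564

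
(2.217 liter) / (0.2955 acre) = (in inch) 7.299e-05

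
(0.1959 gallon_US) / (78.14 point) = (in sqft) 0.2896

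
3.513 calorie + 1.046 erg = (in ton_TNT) 3.513e-09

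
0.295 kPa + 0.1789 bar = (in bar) 0.1819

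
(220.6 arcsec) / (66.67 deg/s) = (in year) 2.915e-11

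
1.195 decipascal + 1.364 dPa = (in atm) 2.526e-06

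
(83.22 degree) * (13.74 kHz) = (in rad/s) 1.996e+04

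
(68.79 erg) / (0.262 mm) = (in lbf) 0.005903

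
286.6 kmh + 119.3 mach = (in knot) 7.912e+04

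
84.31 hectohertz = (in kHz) 8.431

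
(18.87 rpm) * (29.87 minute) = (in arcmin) 1.217e+07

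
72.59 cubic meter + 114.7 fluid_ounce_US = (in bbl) 456.6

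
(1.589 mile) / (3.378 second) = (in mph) 1693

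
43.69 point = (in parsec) 4.995e-19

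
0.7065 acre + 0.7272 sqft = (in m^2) 2859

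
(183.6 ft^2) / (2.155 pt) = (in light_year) 2.372e-12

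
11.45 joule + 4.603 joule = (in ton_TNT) 3.837e-09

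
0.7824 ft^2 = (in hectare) 7.269e-06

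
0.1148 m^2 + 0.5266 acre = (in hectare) 0.2131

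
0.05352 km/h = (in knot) 0.0289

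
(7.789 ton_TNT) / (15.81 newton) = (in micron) 2.061e+15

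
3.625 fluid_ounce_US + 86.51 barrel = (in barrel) 86.51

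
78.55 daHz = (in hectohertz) 7.855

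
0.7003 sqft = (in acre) 1.608e-05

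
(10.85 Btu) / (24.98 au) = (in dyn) 0.0003063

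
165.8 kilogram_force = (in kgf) 165.8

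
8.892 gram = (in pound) 0.0196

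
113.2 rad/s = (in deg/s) 6486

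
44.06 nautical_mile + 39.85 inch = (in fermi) 8.16e+19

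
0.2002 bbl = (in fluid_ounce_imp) 1120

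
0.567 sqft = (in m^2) 0.05268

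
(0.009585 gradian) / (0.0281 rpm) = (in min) 0.0008528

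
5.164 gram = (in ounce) 0.1822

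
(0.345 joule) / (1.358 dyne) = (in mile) 15.79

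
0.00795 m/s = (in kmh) 0.02862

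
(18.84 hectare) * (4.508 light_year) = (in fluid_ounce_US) 2.717e+26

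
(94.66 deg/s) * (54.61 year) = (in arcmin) 9.781e+12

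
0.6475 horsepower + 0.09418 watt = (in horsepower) 0.6476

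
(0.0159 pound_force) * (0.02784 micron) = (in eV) 1.229e+10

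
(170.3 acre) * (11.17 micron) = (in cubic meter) 7.698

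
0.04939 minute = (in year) 9.397e-08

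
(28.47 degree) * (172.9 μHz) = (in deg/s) 0.004922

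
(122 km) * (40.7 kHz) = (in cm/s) 4.965e+11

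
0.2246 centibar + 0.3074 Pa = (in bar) 0.002249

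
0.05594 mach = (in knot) 37.03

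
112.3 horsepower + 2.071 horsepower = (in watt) 8.529e+04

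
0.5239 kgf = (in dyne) 5.138e+05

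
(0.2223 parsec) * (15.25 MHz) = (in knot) 2.033e+23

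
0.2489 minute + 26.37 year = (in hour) 2.31e+05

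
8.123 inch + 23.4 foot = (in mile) 0.00456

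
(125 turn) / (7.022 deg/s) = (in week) 0.0106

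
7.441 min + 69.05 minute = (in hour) 1.275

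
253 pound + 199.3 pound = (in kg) 205.2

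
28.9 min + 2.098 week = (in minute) 2.118e+04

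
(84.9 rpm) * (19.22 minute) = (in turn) 1632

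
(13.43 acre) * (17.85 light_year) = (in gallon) 2.425e+24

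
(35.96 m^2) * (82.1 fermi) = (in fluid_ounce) 9.983e-08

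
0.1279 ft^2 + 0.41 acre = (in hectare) 0.1659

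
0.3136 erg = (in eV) 1.957e+11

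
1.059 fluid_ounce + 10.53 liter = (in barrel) 0.06643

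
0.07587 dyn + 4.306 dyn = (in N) 4.382e-05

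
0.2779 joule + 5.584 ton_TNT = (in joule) 2.336e+10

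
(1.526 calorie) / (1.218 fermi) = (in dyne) 5.242e+20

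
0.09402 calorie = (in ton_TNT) 9.402e-11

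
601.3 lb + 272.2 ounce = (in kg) 280.5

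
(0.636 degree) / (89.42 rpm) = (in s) 0.001185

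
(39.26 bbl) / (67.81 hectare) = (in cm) 0.0009205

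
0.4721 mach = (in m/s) 160.8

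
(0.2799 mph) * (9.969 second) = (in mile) 0.0007751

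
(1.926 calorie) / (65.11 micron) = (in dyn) 1.238e+10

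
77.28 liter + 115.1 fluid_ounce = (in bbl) 0.5075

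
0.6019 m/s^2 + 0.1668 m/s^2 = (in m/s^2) 0.7687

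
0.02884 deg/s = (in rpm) 0.004807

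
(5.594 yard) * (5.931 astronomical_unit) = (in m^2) 4.538e+12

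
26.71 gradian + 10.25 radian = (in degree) 611.3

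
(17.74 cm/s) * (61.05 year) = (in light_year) 3.61e-08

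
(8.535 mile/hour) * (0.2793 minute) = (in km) 0.06394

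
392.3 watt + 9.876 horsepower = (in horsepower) 10.4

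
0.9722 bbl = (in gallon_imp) 34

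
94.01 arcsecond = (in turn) 7.254e-05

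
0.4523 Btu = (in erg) 4.772e+09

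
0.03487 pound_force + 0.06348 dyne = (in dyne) 1.551e+04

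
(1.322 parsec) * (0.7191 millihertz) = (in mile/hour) 6.562e+13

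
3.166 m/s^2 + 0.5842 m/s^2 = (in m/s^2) 3.75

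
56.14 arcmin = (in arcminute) 56.14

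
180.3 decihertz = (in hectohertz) 0.1803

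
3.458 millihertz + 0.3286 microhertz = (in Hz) 0.003458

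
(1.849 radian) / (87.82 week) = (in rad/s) 3.481e-08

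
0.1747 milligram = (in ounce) 6.162e-06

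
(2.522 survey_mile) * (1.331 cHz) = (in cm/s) 5402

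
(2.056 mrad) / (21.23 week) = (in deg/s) 9.175e-09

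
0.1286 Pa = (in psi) 1.865e-05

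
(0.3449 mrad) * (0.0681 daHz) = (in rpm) 0.002243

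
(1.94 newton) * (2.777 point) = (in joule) 0.001901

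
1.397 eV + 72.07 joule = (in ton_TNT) 1.723e-08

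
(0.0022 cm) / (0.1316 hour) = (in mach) 1.364e-10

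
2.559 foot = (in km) 0.00078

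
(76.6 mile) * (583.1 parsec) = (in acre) 5.481e+20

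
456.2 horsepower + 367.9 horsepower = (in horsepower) 824.1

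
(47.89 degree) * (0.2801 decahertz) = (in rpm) 22.36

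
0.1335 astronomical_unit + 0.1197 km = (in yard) 2.184e+10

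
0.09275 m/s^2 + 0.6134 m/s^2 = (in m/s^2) 0.7061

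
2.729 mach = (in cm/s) 9.292e+04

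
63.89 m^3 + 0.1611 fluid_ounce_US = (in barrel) 401.9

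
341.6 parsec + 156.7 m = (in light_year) 1114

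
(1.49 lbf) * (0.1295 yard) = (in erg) 7.848e+06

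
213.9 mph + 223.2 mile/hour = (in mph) 437.1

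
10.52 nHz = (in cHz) 1.052e-06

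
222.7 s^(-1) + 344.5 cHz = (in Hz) 226.1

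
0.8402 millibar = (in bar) 0.0008402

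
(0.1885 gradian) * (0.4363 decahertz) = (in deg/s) 0.7402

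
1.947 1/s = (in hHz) 0.01947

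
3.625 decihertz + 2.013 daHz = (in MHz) 2.049e-05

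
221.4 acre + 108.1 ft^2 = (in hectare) 89.6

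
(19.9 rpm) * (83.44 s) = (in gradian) 1.107e+04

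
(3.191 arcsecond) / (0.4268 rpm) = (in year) 1.098e-11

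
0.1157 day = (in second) 9996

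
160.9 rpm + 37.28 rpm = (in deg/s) 1189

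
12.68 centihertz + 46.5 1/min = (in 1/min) 54.11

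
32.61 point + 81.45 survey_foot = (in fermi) 2.484e+16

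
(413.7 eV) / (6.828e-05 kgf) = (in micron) 9.899e-08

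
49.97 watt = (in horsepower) 0.06701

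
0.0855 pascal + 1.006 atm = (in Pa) 1.019e+05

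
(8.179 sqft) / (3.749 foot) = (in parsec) 2.155e-17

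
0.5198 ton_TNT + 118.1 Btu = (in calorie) 5.198e+08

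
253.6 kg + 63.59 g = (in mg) 2.537e+08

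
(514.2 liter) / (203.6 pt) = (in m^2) 7.159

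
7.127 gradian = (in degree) 6.414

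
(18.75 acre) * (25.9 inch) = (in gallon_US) 1.319e+07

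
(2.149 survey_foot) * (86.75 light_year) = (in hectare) 5.376e+13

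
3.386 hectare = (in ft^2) 3.645e+05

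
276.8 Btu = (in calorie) 6.98e+04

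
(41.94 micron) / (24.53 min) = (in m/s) 2.85e-08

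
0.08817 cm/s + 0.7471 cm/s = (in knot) 0.01624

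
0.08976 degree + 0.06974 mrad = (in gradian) 0.1042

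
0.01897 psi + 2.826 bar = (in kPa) 282.7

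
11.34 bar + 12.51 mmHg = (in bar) 11.36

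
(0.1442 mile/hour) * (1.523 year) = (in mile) 1924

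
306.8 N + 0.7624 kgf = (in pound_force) 70.65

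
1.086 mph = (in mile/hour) 1.086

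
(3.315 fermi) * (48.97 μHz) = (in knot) 3.156e-19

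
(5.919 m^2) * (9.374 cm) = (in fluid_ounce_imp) 1.953e+04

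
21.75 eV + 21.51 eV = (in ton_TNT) 1.657e-27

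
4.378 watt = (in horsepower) 0.005871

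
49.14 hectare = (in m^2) 4.914e+05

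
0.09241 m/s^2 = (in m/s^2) 0.09241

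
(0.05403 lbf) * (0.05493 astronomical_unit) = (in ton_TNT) 0.472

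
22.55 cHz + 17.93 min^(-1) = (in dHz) 5.243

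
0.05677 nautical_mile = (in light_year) 1.111e-14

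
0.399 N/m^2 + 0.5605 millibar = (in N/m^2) 56.45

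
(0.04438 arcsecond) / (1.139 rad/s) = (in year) 5.99e-15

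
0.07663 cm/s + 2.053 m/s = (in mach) 0.006032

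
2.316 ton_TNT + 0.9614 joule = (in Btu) 9.184e+06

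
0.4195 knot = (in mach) 0.0006338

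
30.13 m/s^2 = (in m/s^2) 30.13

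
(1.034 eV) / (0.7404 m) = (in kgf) 2.282e-20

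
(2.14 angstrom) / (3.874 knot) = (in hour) 2.983e-14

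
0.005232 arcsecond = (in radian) 2.537e-08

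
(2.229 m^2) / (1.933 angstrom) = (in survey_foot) 3.783e+10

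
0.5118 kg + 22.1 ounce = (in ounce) 40.15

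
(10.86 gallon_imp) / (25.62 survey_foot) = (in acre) 1.562e-06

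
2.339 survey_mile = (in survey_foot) 1.235e+04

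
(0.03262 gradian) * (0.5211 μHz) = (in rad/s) 2.67e-10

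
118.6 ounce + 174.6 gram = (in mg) 3.537e+06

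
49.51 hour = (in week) 0.2947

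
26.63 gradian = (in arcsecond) 8.628e+04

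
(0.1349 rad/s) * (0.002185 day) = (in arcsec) 5.253e+06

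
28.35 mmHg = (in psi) 0.5482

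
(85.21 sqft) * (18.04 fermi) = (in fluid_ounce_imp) 5.026e-09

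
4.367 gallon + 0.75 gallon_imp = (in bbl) 0.1254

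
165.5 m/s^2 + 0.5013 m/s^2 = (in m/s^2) 166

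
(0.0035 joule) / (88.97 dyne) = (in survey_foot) 12.91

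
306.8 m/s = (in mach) 0.901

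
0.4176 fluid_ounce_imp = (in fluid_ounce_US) 0.4012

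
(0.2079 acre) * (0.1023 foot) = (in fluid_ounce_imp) 9.233e+05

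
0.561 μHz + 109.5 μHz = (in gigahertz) 1.101e-13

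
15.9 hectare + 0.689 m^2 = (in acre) 39.29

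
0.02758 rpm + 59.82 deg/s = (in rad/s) 1.047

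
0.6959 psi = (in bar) 0.04798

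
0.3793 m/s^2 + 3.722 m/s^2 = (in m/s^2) 4.101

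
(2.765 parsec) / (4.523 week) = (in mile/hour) 6.977e+10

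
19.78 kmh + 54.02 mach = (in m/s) 1.84e+04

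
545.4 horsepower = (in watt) 4.067e+05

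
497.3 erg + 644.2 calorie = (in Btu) 2.555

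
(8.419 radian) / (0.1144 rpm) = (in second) 702.8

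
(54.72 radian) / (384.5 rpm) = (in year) 4.309e-08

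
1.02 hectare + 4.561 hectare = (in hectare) 5.581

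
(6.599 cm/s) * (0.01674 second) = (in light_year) 1.168e-19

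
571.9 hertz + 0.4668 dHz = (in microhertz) 5.719e+08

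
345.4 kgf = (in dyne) 3.387e+08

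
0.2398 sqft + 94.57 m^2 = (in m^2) 94.59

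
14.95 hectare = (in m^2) 1.495e+05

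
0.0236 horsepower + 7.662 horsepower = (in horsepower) 7.686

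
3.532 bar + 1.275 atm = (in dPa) 4.824e+06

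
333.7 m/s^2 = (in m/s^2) 333.7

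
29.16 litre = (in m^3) 0.02916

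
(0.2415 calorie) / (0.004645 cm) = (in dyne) 2.175e+09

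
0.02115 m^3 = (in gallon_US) 5.587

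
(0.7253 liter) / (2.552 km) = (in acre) 7.023e-11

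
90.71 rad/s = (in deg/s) 5197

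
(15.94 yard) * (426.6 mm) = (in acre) 0.001536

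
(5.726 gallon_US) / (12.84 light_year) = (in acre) 4.409e-23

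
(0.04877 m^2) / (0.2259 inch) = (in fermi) 8.5e+15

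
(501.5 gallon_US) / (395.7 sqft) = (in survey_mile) 3.209e-05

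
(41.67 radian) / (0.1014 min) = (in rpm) 65.4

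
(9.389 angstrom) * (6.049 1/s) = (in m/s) 5.679e-09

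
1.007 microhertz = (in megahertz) 1.007e-12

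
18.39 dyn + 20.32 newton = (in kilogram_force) 2.072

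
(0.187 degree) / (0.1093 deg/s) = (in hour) 0.0004752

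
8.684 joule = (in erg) 8.684e+07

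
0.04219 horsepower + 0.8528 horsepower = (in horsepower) 0.895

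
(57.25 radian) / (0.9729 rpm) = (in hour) 0.1561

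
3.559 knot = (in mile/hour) 4.096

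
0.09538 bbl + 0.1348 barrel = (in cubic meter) 0.0366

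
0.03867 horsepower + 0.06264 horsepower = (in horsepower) 0.1013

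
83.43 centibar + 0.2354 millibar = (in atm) 0.8236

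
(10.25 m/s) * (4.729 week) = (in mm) 2.932e+10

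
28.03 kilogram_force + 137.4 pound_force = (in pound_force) 199.2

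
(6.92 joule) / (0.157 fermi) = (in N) 4.408e+16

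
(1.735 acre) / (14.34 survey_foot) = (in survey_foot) 5270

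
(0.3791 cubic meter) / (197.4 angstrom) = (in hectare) 1920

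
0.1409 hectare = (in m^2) 1409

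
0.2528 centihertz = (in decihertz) 0.02528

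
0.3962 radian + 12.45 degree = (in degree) 35.15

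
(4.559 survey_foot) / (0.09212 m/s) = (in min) 0.2514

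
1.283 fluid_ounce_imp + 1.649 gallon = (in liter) 6.279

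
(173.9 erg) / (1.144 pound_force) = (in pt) 0.009687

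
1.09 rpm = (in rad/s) 0.1141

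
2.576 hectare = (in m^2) 2.576e+04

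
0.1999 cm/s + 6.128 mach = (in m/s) 2087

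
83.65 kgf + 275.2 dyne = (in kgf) 83.65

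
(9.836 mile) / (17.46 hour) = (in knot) 0.4895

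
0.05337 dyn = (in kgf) 5.442e-08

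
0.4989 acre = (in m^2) 2019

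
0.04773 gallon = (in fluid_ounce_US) 6.109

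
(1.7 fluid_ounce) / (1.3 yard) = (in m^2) 4.229e-05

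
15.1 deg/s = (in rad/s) 0.2635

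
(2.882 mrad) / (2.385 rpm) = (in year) 3.659e-10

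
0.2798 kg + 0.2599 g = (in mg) 2.801e+05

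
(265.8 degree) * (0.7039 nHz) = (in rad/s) 3.265e-09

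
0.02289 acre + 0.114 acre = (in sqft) 5963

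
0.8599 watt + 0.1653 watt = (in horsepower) 0.001375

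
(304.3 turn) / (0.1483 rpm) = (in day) 1.425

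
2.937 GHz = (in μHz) 2.937e+15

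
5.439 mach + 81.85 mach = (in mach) 87.29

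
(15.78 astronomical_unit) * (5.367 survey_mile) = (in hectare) 2.039e+12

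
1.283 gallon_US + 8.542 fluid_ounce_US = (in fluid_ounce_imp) 179.8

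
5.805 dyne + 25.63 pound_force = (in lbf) 25.63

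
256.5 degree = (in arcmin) 1.539e+04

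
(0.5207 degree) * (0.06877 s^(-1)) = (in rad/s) 0.000625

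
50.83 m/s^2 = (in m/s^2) 50.83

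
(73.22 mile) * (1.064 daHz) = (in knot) 2.437e+06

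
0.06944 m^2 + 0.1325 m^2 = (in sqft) 2.174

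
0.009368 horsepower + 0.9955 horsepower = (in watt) 749.3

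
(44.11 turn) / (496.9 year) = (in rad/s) 1.769e-08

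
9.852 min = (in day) 0.006842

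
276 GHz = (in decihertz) 2.76e+12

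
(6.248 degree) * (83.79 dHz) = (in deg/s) 52.35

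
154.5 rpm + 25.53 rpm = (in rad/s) 18.85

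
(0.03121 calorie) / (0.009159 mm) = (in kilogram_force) 1454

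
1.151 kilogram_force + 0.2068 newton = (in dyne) 1.149e+06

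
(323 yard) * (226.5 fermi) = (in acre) 1.653e-14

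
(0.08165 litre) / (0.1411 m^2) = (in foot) 0.001899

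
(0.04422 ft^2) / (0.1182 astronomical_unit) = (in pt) 6.586e-10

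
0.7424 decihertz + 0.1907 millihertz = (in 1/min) 4.466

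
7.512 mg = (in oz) 0.000265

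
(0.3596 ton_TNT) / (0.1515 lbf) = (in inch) 8.79e+10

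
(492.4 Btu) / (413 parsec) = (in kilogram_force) 4.157e-15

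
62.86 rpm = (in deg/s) 377.2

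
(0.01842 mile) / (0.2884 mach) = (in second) 0.3019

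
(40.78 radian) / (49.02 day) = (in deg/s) 0.0005517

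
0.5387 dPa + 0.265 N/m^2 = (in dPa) 3.189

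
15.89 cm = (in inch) 6.256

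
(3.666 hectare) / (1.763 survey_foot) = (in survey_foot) 2.238e+05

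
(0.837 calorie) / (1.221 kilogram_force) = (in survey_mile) 0.0001817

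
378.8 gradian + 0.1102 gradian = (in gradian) 378.9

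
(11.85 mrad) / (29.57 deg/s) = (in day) 2.658e-07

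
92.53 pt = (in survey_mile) 2.028e-05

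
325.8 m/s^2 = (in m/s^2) 325.8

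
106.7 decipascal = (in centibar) 0.01067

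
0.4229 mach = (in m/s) 144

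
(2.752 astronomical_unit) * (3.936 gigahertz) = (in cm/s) 1.62e+23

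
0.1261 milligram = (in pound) 2.78e-07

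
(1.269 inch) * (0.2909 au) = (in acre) 3.466e+05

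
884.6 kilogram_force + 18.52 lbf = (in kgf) 893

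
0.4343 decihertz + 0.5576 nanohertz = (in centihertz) 4.343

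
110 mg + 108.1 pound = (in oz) 1730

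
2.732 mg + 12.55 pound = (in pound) 12.55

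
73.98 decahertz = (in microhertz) 7.398e+08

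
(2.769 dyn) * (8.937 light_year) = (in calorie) 5.596e+11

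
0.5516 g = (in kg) 0.0005516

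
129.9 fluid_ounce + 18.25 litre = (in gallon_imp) 4.859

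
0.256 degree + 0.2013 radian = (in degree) 11.79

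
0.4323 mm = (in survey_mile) 2.686e-07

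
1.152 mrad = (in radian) 0.001152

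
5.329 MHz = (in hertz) 5.329e+06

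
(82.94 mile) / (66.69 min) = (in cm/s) 3336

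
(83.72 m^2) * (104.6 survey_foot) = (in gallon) 7.051e+05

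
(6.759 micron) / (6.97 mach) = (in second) 2.848e-09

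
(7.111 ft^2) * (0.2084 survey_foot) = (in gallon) 11.09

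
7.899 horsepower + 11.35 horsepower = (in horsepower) 19.25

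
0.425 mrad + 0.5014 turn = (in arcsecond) 6.499e+05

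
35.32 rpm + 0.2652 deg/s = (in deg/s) 212.2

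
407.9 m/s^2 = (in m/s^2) 407.9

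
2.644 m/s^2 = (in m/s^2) 2.644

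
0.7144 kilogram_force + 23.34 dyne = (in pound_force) 1.575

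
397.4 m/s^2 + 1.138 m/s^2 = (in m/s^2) 398.5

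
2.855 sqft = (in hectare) 2.652e-05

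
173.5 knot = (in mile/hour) 199.7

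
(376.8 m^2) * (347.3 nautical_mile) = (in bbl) 1.524e+09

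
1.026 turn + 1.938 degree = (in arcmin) 2.228e+04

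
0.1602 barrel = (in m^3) 0.02547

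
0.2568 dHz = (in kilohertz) 2.568e-05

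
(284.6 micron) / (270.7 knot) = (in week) 3.379e-12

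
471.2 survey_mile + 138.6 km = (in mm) 8.969e+08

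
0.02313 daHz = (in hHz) 0.002313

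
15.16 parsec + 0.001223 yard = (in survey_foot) 1.535e+18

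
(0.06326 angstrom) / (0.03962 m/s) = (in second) 1.597e-10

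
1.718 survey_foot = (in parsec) 1.697e-17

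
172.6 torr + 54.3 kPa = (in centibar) 77.31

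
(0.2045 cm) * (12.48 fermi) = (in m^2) 2.552e-17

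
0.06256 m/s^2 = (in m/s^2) 0.06256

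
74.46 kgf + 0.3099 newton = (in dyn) 7.305e+07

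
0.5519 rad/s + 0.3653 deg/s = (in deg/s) 31.99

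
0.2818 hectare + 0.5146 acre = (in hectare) 0.4901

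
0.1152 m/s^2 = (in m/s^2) 0.1152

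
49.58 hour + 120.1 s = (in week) 0.2953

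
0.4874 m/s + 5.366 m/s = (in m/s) 5.853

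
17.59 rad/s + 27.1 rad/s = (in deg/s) 2561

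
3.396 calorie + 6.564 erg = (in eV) 8.868e+19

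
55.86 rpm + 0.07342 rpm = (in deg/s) 335.6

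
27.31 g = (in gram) 27.31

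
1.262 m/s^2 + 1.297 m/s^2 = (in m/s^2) 2.559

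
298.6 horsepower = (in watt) 2.227e+05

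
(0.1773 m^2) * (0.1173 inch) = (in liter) 0.5283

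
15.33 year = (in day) 5595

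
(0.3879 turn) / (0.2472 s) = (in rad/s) 9.859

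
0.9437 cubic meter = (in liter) 943.7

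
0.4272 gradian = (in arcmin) 23.07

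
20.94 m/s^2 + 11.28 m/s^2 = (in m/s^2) 32.22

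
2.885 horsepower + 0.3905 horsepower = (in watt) 2443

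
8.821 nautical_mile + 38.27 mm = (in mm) 1.634e+07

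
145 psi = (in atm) 9.867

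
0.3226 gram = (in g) 0.3226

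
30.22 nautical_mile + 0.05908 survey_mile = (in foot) 1.839e+05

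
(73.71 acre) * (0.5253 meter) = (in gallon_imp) 3.447e+07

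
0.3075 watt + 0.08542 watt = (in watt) 0.3929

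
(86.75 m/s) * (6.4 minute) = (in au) 2.227e-07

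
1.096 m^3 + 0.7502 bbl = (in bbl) 7.644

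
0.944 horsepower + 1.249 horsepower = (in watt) 1635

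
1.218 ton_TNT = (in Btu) 4.83e+06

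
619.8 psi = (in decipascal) 4.273e+07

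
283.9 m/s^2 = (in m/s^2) 283.9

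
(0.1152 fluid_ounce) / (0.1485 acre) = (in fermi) 5.669e+06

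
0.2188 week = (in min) 2206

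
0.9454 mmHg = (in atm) 0.001244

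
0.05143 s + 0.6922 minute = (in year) 1.319e-06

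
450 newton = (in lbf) 101.2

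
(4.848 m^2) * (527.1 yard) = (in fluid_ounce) 7.901e+07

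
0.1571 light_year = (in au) 9935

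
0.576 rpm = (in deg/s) 3.456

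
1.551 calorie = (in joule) 6.489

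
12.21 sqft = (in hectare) 0.0001134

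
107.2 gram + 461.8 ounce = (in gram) 1.32e+04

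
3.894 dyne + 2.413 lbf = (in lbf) 2.413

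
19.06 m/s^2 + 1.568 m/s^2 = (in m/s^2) 20.63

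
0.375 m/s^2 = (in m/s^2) 0.375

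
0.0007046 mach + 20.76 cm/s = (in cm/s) 44.75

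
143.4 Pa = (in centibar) 0.1434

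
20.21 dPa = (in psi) 0.0002931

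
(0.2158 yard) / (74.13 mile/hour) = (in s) 0.005955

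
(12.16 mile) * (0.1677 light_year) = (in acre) 7.672e+15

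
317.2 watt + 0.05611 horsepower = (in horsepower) 0.4815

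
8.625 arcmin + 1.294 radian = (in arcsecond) 2.674e+05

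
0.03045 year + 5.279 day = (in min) 2.361e+04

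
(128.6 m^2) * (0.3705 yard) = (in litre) 4.357e+04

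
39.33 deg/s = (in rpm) 6.555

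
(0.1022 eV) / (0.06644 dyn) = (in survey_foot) 8.086e-14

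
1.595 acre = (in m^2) 6455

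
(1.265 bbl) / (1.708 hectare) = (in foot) 3.863e-05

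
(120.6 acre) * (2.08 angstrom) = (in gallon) 0.02682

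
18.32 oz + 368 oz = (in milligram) 1.095e+07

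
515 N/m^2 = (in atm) 0.005083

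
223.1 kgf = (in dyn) 2.188e+08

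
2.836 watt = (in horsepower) 0.003803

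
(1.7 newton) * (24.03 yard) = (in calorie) 8.928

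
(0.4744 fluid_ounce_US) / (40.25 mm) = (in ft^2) 0.003752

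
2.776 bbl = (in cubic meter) 0.4413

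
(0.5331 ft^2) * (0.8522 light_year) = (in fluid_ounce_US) 1.35e+19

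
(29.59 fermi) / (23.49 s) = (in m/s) 1.26e-15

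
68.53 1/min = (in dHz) 11.42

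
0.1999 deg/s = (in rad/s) 0.003489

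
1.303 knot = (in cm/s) 67.03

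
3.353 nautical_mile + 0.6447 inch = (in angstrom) 6.21e+13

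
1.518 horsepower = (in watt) 1132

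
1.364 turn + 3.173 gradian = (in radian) 8.62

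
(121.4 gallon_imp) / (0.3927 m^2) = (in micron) 1.405e+06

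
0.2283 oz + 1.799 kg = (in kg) 1.805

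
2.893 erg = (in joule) 2.893e-07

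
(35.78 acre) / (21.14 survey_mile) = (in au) 2.845e-11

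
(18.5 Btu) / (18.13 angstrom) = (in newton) 1.077e+13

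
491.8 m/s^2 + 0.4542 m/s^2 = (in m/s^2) 492.3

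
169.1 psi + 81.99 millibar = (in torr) 8806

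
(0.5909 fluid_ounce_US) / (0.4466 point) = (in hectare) 1.109e-05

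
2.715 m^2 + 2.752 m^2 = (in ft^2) 58.85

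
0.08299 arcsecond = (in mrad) 0.0004023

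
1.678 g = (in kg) 0.001678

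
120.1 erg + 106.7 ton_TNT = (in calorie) 1.067e+11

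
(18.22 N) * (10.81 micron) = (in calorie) 4.707e-05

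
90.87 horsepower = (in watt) 6.776e+04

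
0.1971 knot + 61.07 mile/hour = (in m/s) 27.4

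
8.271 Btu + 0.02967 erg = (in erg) 8.726e+10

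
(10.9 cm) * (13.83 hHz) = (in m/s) 150.7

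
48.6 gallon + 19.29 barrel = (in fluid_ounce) 1.099e+05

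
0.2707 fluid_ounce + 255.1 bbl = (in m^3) 40.56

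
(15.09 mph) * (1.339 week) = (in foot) 1.792e+07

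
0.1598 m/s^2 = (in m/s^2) 0.1598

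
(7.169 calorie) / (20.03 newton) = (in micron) 1.498e+06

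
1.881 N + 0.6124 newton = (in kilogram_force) 0.2543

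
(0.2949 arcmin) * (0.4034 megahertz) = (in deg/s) 1983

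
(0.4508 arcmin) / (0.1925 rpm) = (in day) 7.529e-08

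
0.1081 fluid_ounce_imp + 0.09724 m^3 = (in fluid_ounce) 3288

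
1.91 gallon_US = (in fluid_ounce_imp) 254.5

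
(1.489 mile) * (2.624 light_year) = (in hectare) 5.949e+15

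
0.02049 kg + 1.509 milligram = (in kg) 0.02049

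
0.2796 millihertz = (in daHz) 2.796e-05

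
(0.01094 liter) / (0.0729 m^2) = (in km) 1.501e-07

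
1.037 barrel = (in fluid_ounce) 5575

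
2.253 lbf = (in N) 10.02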